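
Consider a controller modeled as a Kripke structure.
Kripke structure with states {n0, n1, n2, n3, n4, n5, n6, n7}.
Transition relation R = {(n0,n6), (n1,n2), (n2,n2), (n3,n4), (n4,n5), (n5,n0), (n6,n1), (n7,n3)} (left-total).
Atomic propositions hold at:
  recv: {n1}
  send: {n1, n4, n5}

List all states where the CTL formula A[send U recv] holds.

{n1}

A[send U recv]: least fixpoint, start Z0 = Sat(recv) = {n1}, add states in Sat(send) with every successor in Z. Already a fixed point.
Sat(A[send U recv]) = {n1}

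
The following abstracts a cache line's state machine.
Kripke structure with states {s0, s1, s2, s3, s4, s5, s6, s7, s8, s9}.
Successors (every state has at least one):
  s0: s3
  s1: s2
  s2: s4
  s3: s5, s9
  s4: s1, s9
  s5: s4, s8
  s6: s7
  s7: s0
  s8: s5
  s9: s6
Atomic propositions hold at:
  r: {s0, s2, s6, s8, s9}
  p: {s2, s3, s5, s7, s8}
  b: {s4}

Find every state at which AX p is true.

{s0, s1, s6, s8}

Sat(AX p) = {s : every successor in {s2, s3, s5, s7, s8}} = {s0, s1, s6, s8}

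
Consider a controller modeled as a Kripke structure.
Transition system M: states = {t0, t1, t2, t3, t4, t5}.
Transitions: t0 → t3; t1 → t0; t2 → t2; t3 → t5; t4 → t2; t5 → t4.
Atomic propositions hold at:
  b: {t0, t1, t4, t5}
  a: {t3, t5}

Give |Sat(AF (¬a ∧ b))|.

Sat(¬a) = {t0, t1, t2, t4}
Sat(¬a ∧ b) = {t0, t1, t4}
AF (¬a ∧ b): least fixpoint, start Z0 = {t0, t1, t4}, add states with every successor in Z. Z1 = {t0, t1, t4, t5}; Z2 = {t0, t1, t3, t4, t5}; fixed.
Sat(AF (¬a ∧ b)) = {t0, t1, t3, t4, t5}
|Sat(AF (¬a ∧ b))| = |{t0, t1, t3, t4, t5}| = 5.

5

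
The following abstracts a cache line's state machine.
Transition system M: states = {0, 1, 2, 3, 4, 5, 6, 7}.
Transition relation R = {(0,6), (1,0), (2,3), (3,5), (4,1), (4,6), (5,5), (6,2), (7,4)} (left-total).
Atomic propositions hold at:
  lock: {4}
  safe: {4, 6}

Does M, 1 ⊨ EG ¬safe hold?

No

Sat(¬safe) = {0, 1, 2, 3, 5, 7}
EG ¬safe: greatest fixpoint, start Z0 = {0, 1, 2, 3, 5, 7}, keep only states in Sat with some successor in Z. Z1 = {1, 2, 3, 5}; Z2 = {2, 3, 5}; fixed.
Sat(EG ¬safe) = {2, 3, 5}
1 ∉ Sat(EG ¬safe) = {2, 3, 5}, so the formula does not hold at 1.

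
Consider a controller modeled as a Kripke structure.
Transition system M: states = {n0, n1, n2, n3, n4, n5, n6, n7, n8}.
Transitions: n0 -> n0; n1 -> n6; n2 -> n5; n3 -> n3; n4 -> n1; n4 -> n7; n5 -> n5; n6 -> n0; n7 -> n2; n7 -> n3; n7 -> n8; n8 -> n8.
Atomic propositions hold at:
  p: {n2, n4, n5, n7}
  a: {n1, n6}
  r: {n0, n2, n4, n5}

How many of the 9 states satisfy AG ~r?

Sat(~r) = {n1, n3, n6, n7, n8}
AG ~r: greatest fixpoint, start Z0 = {n1, n3, n6, n7, n8}, keep only states in Sat with every successor in Z. Z1 = {n1, n3, n8}; Z2 = {n3, n8}; fixed.
Sat(AG ~r) = {n3, n8}
|Sat(AG ~r)| = |{n3, n8}| = 2.

2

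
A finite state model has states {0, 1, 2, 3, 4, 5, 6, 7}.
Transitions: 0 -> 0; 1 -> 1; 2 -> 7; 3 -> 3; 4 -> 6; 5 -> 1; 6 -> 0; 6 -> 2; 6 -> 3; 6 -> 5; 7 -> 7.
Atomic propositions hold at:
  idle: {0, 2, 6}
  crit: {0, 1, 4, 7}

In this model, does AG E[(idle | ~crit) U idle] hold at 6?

No

Sat(~crit) = {2, 3, 5, 6}
Sat(idle | ~crit) = {0, 2, 3, 5, 6}
E[(idle | ~crit) U idle]: least fixpoint, start Z0 = Sat(idle) = {0, 2, 6}, add states in Sat(idle | ~crit) with some successor in Z. Already a fixed point.
Sat(E[(idle | ~crit) U idle]) = {0, 2, 6}
AG E[(idle | ~crit) U idle]: greatest fixpoint, start Z0 = {0, 2, 6}, keep only states in Sat with every successor in Z. Z1 = {0}; fixed.
Sat(AG E[(idle | ~crit) U idle]) = {0}
6 ∉ Sat(AG E[(idle | ~crit) U idle]) = {0}, so the formula does not hold at 6.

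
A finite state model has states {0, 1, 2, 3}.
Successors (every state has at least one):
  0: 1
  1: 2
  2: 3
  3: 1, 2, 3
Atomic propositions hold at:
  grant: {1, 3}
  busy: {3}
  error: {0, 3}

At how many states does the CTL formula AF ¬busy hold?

3

Sat(¬busy) = {0, 1, 2}
AF ¬busy: least fixpoint, start Z0 = {0, 1, 2}, add states with every successor in Z. Already a fixed point.
Sat(AF ¬busy) = {0, 1, 2}
|Sat(AF ¬busy)| = |{0, 1, 2}| = 3.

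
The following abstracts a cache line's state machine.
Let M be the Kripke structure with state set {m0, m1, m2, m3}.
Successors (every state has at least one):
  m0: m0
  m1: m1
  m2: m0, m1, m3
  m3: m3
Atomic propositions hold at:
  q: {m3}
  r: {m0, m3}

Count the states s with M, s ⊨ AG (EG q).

EG q: greatest fixpoint, start Z0 = {m3}, keep only states in Sat with some successor in Z. Already a fixed point.
Sat(EG q) = {m3}
AG (EG q): greatest fixpoint, start Z0 = {m3}, keep only states in Sat with every successor in Z. Already a fixed point.
Sat(AG (EG q)) = {m3}
|Sat(AG (EG q))| = |{m3}| = 1.

1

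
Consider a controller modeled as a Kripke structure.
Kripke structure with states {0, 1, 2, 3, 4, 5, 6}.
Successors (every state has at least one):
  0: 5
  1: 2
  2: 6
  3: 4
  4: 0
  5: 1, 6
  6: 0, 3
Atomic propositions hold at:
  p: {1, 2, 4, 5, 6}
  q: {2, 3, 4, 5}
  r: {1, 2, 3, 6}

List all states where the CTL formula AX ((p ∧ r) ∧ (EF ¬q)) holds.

{1, 2, 5}

Sat(p ∧ r) = {1, 2, 6}
Sat(¬q) = {0, 1, 6}
EF ¬q: least fixpoint, start Z0 = {0, 1, 6}, add states with some successor in Z. Z1 = {0, 1, 2, 4, 5, 6}; Z2 = {0, 1, 2, 3, 4, 5, 6}; fixed.
Sat(EF ¬q) = {0, 1, 2, 3, 4, 5, 6}
Sat((p ∧ r) ∧ (EF ¬q)) = {1, 2, 6}
Sat(AX ((p ∧ r) ∧ (EF ¬q))) = {s : every successor in {1, 2, 6}} = {1, 2, 5}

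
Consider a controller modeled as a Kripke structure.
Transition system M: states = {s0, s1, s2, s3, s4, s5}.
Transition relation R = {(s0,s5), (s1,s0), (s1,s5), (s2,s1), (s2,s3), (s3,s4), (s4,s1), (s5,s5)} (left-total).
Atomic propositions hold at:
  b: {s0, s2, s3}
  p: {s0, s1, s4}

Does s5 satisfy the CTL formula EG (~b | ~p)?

Sat(~b) = {s1, s4, s5}
Sat(~p) = {s2, s3, s5}
Sat(~b | ~p) = {s1, s2, s3, s4, s5}
EG (~b | ~p): greatest fixpoint, start Z0 = {s1, s2, s3, s4, s5}, keep only states in Sat with some successor in Z. Already a fixed point.
Sat(EG (~b | ~p)) = {s1, s2, s3, s4, s5}
s5 ∈ Sat(EG (~b | ~p)) = {s1, s2, s3, s4, s5}, so the formula holds at s5.

Yes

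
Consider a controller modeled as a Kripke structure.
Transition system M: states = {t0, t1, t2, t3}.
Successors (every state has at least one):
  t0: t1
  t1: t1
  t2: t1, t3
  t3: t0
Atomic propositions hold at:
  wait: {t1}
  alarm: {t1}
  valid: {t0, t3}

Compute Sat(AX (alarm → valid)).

{t3}

Sat(alarm → valid) = {t0, t2, t3}
Sat(AX (alarm → valid)) = {s : every successor in {t0, t2, t3}} = {t3}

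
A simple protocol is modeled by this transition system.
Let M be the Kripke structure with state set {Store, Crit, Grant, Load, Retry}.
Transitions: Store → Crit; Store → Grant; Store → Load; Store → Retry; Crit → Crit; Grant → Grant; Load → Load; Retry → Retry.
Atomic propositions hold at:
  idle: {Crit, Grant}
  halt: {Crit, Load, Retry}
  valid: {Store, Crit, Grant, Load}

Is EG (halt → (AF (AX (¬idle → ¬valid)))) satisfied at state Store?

Yes

Sat(¬idle) = {Store, Load, Retry}
Sat(¬valid) = {Retry}
Sat(¬idle → ¬valid) = {Crit, Grant, Retry}
Sat(AX (¬idle → ¬valid)) = {s : every successor in {Crit, Grant, Retry}} = {Crit, Grant, Retry}
AF (AX (¬idle → ¬valid)): least fixpoint, start Z0 = {Crit, Grant, Retry}, add states with every successor in Z. Already a fixed point.
Sat(AF (AX (¬idle → ¬valid))) = {Crit, Grant, Retry}
Sat(halt → (AF (AX (¬idle → ¬valid)))) = {Store, Crit, Grant, Retry}
EG (halt → (AF (AX (¬idle → ¬valid)))): greatest fixpoint, start Z0 = {Store, Crit, Grant, Retry}, keep only states in Sat with some successor in Z. Already a fixed point.
Sat(EG (halt → (AF (AX (¬idle → ¬valid))))) = {Store, Crit, Grant, Retry}
Store ∈ Sat(EG (halt → (AF (AX (¬idle → ¬valid))))) = {Store, Crit, Grant, Retry}, so the formula holds at Store.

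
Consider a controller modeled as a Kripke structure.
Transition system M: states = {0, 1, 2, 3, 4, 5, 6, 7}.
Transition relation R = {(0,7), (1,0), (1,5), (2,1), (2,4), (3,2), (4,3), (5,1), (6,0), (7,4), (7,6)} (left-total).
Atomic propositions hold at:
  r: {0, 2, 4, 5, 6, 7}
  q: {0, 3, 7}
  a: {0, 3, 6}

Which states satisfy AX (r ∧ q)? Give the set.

{0, 6}

Sat(r ∧ q) = {0, 7}
Sat(AX (r ∧ q)) = {s : every successor in {0, 7}} = {0, 6}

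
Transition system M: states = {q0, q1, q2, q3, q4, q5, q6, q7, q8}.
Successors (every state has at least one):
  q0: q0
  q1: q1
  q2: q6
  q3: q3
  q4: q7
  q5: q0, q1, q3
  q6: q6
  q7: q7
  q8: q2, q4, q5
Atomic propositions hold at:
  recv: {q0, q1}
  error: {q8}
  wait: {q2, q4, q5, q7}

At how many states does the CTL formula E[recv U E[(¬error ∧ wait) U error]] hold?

Sat(¬error) = {q0, q1, q2, q3, q4, q5, q6, q7}
Sat(¬error ∧ wait) = {q2, q4, q5, q7}
E[(¬error ∧ wait) U error]: least fixpoint, start Z0 = Sat(error) = {q8}, add states in Sat(¬error ∧ wait) with some successor in Z. Already a fixed point.
Sat(E[(¬error ∧ wait) U error]) = {q8}
E[recv U E[(¬error ∧ wait) U error]]: least fixpoint, start Z0 = Sat(E[(¬error ∧ wait) U error]) = {q8}, add states in Sat(recv) with some successor in Z. Already a fixed point.
Sat(E[recv U E[(¬error ∧ wait) U error]]) = {q8}
|Sat(E[recv U E[(¬error ∧ wait) U error]])| = |{q8}| = 1.

1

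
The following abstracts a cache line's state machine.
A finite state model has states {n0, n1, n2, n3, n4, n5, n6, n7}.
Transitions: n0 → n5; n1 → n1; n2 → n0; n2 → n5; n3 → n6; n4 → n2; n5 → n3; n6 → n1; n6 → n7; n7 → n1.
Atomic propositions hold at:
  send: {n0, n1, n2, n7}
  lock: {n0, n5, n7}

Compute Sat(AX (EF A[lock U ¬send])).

Sat(¬send) = {n3, n4, n5, n6}
A[lock U ¬send]: least fixpoint, start Z0 = Sat(¬send) = {n3, n4, n5, n6}, add states in Sat(lock) with every successor in Z. Z1 = {n0, n3, n4, n5, n6}; fixed.
Sat(A[lock U ¬send]) = {n0, n3, n4, n5, n6}
EF A[lock U ¬send]: least fixpoint, start Z0 = {n0, n3, n4, n5, n6}, add states with some successor in Z. Z1 = {n0, n2, n3, n4, n5, n6}; fixed.
Sat(EF A[lock U ¬send]) = {n0, n2, n3, n4, n5, n6}
Sat(AX (EF A[lock U ¬send])) = {s : every successor in {n0, n2, n3, n4, n5, n6}} = {n0, n2, n3, n4, n5}

{n0, n2, n3, n4, n5}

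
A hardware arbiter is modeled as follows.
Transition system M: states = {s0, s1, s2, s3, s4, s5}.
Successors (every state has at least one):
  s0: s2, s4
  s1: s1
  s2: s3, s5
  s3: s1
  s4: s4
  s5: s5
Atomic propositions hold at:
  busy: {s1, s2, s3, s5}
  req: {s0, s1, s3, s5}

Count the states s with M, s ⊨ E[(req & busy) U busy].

4

Sat(req & busy) = {s1, s3, s5}
E[(req & busy) U busy]: least fixpoint, start Z0 = Sat(busy) = {s1, s2, s3, s5}, add states in Sat(req & busy) with some successor in Z. Already a fixed point.
Sat(E[(req & busy) U busy]) = {s1, s2, s3, s5}
|Sat(E[(req & busy) U busy])| = |{s1, s2, s3, s5}| = 4.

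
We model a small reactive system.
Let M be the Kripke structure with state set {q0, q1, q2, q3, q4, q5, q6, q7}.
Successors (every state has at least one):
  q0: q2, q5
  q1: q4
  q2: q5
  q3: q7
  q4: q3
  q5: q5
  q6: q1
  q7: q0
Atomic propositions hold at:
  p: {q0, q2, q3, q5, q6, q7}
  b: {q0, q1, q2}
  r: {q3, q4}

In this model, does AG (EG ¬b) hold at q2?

Sat(¬b) = {q3, q4, q5, q6, q7}
EG ¬b: greatest fixpoint, start Z0 = {q3, q4, q5, q6, q7}, keep only states in Sat with some successor in Z. Z1 = {q3, q4, q5}; Z2 = {q4, q5}; Z3 = {q5}; fixed.
Sat(EG ¬b) = {q5}
AG (EG ¬b): greatest fixpoint, start Z0 = {q5}, keep only states in Sat with every successor in Z. Already a fixed point.
Sat(AG (EG ¬b)) = {q5}
q2 ∉ Sat(AG (EG ¬b)) = {q5}, so the formula does not hold at q2.

No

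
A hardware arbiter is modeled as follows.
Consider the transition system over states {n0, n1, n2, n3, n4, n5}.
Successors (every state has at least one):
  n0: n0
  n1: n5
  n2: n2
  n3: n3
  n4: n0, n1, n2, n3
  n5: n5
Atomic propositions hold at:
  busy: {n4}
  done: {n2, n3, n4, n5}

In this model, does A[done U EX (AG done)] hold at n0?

No

AG done: greatest fixpoint, start Z0 = {n2, n3, n4, n5}, keep only states in Sat with every successor in Z. Z1 = {n2, n3, n5}; fixed.
Sat(AG done) = {n2, n3, n5}
Sat(EX (AG done)) = {s : some successor in {n2, n3, n5}} = {n1, n2, n3, n4, n5}
A[done U EX (AG done)]: least fixpoint, start Z0 = Sat(EX (AG done)) = {n1, n2, n3, n4, n5}, add states in Sat(done) with every successor in Z. Already a fixed point.
Sat(A[done U EX (AG done)]) = {n1, n2, n3, n4, n5}
n0 ∉ Sat(A[done U EX (AG done)]) = {n1, n2, n3, n4, n5}, so the formula does not hold at n0.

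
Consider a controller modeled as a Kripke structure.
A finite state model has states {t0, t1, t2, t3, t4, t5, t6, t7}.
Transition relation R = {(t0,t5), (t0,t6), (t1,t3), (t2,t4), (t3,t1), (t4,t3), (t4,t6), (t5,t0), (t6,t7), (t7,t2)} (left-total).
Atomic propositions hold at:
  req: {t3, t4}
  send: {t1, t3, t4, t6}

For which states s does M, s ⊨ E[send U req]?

{t1, t3, t4}

E[send U req]: least fixpoint, start Z0 = Sat(req) = {t3, t4}, add states in Sat(send) with some successor in Z. Z1 = {t1, t3, t4}; fixed.
Sat(E[send U req]) = {t1, t3, t4}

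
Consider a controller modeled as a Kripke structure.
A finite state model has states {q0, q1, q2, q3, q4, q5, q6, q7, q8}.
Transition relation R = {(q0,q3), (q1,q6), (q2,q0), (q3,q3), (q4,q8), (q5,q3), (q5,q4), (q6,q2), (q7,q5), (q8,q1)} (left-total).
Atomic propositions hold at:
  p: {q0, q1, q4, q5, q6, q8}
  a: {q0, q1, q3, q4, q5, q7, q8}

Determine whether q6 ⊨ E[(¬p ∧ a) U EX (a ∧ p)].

Sat(¬p) = {q2, q3, q7}
Sat(¬p ∧ a) = {q3, q7}
Sat(a ∧ p) = {q0, q1, q4, q5, q8}
Sat(EX (a ∧ p)) = {s : some successor in {q0, q1, q4, q5, q8}} = {q2, q4, q5, q7, q8}
E[(¬p ∧ a) U EX (a ∧ p)]: least fixpoint, start Z0 = Sat(EX (a ∧ p)) = {q2, q4, q5, q7, q8}, add states in Sat(¬p ∧ a) with some successor in Z. Already a fixed point.
Sat(E[(¬p ∧ a) U EX (a ∧ p)]) = {q2, q4, q5, q7, q8}
q6 ∉ Sat(E[(¬p ∧ a) U EX (a ∧ p)]) = {q2, q4, q5, q7, q8}, so the formula does not hold at q6.

No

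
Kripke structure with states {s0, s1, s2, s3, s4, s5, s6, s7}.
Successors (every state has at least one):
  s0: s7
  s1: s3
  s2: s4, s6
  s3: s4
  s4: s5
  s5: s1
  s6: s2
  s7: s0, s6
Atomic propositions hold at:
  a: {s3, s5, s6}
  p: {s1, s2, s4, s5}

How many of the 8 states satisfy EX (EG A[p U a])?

A[p U a]: least fixpoint, start Z0 = Sat(a) = {s3, s5, s6}, add states in Sat(p) with every successor in Z. Z1 = {s1, s3, s4, s5, s6}; Z2 = {s1, s2, s3, s4, s5, s6}; fixed.
Sat(A[p U a]) = {s1, s2, s3, s4, s5, s6}
EG A[p U a]: greatest fixpoint, start Z0 = {s1, s2, s3, s4, s5, s6}, keep only states in Sat with some successor in Z. Already a fixed point.
Sat(EG A[p U a]) = {s1, s2, s3, s4, s5, s6}
Sat(EX (EG A[p U a])) = {s : some successor in {s1, s2, s3, s4, s5, s6}} = {s1, s2, s3, s4, s5, s6, s7}
|Sat(EX (EG A[p U a]))| = |{s1, s2, s3, s4, s5, s6, s7}| = 7.

7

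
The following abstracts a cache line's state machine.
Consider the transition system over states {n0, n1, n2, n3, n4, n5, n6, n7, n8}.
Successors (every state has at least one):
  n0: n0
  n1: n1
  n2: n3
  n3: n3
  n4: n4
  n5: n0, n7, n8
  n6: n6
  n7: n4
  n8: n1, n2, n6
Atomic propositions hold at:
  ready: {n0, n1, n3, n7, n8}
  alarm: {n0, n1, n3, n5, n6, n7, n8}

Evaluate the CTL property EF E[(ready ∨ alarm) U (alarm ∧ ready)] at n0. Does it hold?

Sat(ready ∨ alarm) = {n0, n1, n3, n5, n6, n7, n8}
Sat(alarm ∧ ready) = {n0, n1, n3, n7, n8}
E[(ready ∨ alarm) U (alarm ∧ ready)]: least fixpoint, start Z0 = Sat((alarm ∧ ready)) = {n0, n1, n3, n7, n8}, add states in Sat(ready ∨ alarm) with some successor in Z. Z1 = {n0, n1, n3, n5, n7, n8}; fixed.
Sat(E[(ready ∨ alarm) U (alarm ∧ ready)]) = {n0, n1, n3, n5, n7, n8}
EF E[(ready ∨ alarm) U (alarm ∧ ready)]: least fixpoint, start Z0 = {n0, n1, n3, n5, n7, n8}, add states with some successor in Z. Z1 = {n0, n1, n2, n3, n5, n7, n8}; fixed.
Sat(EF E[(ready ∨ alarm) U (alarm ∧ ready)]) = {n0, n1, n2, n3, n5, n7, n8}
n0 ∈ Sat(EF E[(ready ∨ alarm) U (alarm ∧ ready)]) = {n0, n1, n2, n3, n5, n7, n8}, so the formula holds at n0.

Yes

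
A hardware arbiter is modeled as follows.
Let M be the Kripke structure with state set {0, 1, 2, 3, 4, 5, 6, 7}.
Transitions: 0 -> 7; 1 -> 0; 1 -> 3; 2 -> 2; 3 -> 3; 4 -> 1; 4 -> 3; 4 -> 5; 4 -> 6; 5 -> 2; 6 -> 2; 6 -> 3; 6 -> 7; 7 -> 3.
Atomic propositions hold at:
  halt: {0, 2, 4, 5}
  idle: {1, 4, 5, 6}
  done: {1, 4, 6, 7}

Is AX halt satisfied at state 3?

Sat(AX halt) = {s : every successor in {0, 2, 4, 5}} = {2, 5}
3 ∉ Sat(AX halt) = {2, 5}, so the formula does not hold at 3.

No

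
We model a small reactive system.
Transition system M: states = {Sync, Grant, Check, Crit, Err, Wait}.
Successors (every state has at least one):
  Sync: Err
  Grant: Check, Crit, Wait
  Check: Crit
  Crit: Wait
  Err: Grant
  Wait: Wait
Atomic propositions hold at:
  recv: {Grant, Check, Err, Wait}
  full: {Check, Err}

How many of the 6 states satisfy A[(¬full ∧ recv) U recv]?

Sat(¬full) = {Sync, Grant, Crit, Wait}
Sat(¬full ∧ recv) = {Grant, Wait}
A[(¬full ∧ recv) U recv]: least fixpoint, start Z0 = Sat(recv) = {Grant, Check, Err, Wait}, add states in Sat(¬full ∧ recv) with every successor in Z. Already a fixed point.
Sat(A[(¬full ∧ recv) U recv]) = {Grant, Check, Err, Wait}
|Sat(A[(¬full ∧ recv) U recv])| = |{Grant, Check, Err, Wait}| = 4.

4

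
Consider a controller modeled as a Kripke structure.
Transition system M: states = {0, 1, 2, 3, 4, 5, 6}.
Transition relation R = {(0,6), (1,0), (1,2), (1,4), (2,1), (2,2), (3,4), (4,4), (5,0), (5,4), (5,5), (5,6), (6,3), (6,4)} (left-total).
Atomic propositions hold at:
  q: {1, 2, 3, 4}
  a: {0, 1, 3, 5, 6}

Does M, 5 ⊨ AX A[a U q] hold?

A[a U q]: least fixpoint, start Z0 = Sat(q) = {1, 2, 3, 4}, add states in Sat(a) with every successor in Z. Z1 = {1, 2, 3, 4, 6}; Z2 = {0, 1, 2, 3, 4, 6}; fixed.
Sat(A[a U q]) = {0, 1, 2, 3, 4, 6}
Sat(AX A[a U q]) = {s : every successor in {0, 1, 2, 3, 4, 6}} = {0, 1, 2, 3, 4, 6}
5 ∉ Sat(AX A[a U q]) = {0, 1, 2, 3, 4, 6}, so the formula does not hold at 5.

No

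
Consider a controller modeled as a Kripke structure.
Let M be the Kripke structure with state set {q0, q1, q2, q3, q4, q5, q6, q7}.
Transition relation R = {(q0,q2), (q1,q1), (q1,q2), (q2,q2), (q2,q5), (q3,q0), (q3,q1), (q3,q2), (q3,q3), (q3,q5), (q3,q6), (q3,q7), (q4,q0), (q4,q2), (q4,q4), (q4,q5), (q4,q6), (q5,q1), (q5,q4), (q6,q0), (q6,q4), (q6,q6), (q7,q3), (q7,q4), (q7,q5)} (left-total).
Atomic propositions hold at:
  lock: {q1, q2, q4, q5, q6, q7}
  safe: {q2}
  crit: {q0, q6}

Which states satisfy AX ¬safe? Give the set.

{q5, q6, q7}

Sat(¬safe) = {q0, q1, q3, q4, q5, q6, q7}
Sat(AX ¬safe) = {s : every successor in {q0, q1, q3, q4, q5, q6, q7}} = {q5, q6, q7}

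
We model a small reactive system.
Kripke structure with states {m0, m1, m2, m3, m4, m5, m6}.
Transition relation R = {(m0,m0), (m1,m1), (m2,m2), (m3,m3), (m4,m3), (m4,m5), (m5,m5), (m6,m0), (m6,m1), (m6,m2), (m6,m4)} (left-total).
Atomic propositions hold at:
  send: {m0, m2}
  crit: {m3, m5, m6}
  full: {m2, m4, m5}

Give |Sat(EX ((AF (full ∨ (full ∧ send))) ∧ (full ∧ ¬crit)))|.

2

Sat(full ∧ send) = {m2}
Sat(full ∨ (full ∧ send)) = {m2, m4, m5}
AF (full ∨ (full ∧ send)): least fixpoint, start Z0 = {m2, m4, m5}, add states with every successor in Z. Already a fixed point.
Sat(AF (full ∨ (full ∧ send))) = {m2, m4, m5}
Sat(¬crit) = {m0, m1, m2, m4}
Sat(full ∧ ¬crit) = {m2, m4}
Sat((AF (full ∨ (full ∧ send))) ∧ (full ∧ ¬crit)) = {m2, m4}
Sat(EX ((AF (full ∨ (full ∧ send))) ∧ (full ∧ ¬crit))) = {s : some successor in {m2, m4}} = {m2, m6}
|Sat(EX ((AF (full ∨ (full ∧ send))) ∧ (full ∧ ¬crit)))| = |{m2, m6}| = 2.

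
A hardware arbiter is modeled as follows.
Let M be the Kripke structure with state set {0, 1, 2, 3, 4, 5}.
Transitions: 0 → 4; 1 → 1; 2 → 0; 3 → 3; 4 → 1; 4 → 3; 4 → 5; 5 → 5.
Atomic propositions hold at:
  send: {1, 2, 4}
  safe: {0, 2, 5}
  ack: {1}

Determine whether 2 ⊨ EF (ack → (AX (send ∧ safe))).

Sat(send ∧ safe) = {2}
Sat(AX (send ∧ safe)) = {s : every successor in {2}} = ∅
Sat(ack → (AX (send ∧ safe))) = {0, 2, 3, 4, 5}
EF (ack → (AX (send ∧ safe))): least fixpoint, start Z0 = {0, 2, 3, 4, 5}, add states with some successor in Z. Already a fixed point.
Sat(EF (ack → (AX (send ∧ safe)))) = {0, 2, 3, 4, 5}
2 ∈ Sat(EF (ack → (AX (send ∧ safe)))) = {0, 2, 3, 4, 5}, so the formula holds at 2.

Yes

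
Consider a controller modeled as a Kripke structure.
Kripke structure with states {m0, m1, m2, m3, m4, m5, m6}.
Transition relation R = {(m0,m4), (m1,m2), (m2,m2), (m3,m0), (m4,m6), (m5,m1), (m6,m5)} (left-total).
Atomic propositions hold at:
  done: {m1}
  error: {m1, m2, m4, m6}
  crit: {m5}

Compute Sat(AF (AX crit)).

Sat(AX crit) = {s : every successor in {m5}} = {m6}
AF (AX crit): least fixpoint, start Z0 = {m6}, add states with every successor in Z. Z1 = {m4, m6}; Z2 = {m0, m4, m6}; Z3 = {m0, m3, m4, m6}; fixed.
Sat(AF (AX crit)) = {m0, m3, m4, m6}

{m0, m3, m4, m6}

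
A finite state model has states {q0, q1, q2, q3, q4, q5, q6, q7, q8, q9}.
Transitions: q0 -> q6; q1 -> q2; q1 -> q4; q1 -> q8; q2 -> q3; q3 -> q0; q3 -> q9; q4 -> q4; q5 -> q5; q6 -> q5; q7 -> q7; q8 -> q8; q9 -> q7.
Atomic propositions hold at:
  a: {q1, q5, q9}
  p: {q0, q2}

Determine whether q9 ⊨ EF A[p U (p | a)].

Sat(p | a) = {q0, q1, q2, q5, q9}
A[p U (p | a)]: least fixpoint, start Z0 = Sat((p | a)) = {q0, q1, q2, q5, q9}, add states in Sat(p) with every successor in Z. Already a fixed point.
Sat(A[p U (p | a)]) = {q0, q1, q2, q5, q9}
EF A[p U (p | a)]: least fixpoint, start Z0 = {q0, q1, q2, q5, q9}, add states with some successor in Z. Z1 = {q0, q1, q2, q3, q5, q6, q9}; fixed.
Sat(EF A[p U (p | a)]) = {q0, q1, q2, q3, q5, q6, q9}
q9 ∈ Sat(EF A[p U (p | a)]) = {q0, q1, q2, q3, q5, q6, q9}, so the formula holds at q9.

Yes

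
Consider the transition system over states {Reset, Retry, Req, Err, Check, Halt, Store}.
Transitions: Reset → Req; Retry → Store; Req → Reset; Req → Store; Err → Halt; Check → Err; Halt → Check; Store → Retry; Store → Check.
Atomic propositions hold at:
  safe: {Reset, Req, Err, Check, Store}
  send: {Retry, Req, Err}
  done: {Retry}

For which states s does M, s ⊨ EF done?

{Reset, Retry, Req, Store}

EF done: least fixpoint, start Z0 = {Retry}, add states with some successor in Z. Z1 = {Retry, Store}; Z2 = {Retry, Req, Store}; Z3 = {Reset, Retry, Req, Store}; fixed.
Sat(EF done) = {Reset, Retry, Req, Store}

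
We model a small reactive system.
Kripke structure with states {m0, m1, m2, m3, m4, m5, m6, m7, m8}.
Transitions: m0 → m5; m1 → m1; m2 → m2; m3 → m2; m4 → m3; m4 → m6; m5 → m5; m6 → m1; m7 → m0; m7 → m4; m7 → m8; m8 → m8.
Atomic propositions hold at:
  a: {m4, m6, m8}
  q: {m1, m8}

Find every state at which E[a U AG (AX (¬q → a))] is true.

Sat(¬q) = {m0, m2, m3, m4, m5, m6, m7}
Sat(¬q → a) = {m1, m4, m6, m8}
Sat(AX (¬q → a)) = {s : every successor in {m1, m4, m6, m8}} = {m1, m6, m8}
AG (AX (¬q → a)): greatest fixpoint, start Z0 = {m1, m6, m8}, keep only states in Sat with every successor in Z. Already a fixed point.
Sat(AG (AX (¬q → a))) = {m1, m6, m8}
E[a U AG (AX (¬q → a))]: least fixpoint, start Z0 = Sat(AG (AX (¬q → a))) = {m1, m6, m8}, add states in Sat(a) with some successor in Z. Z1 = {m1, m4, m6, m8}; fixed.
Sat(E[a U AG (AX (¬q → a))]) = {m1, m4, m6, m8}

{m1, m4, m6, m8}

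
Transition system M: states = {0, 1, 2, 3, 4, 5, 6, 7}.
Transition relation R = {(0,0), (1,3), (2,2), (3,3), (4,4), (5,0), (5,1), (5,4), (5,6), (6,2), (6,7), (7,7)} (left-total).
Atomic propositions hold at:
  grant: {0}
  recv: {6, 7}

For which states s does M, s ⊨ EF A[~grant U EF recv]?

Sat(~grant) = {1, 2, 3, 4, 5, 6, 7}
EF recv: least fixpoint, start Z0 = {6, 7}, add states with some successor in Z. Z1 = {5, 6, 7}; fixed.
Sat(EF recv) = {5, 6, 7}
A[~grant U EF recv]: least fixpoint, start Z0 = Sat(EF recv) = {5, 6, 7}, add states in Sat(~grant) with every successor in Z. Already a fixed point.
Sat(A[~grant U EF recv]) = {5, 6, 7}
EF A[~grant U EF recv]: least fixpoint, start Z0 = {5, 6, 7}, add states with some successor in Z. Already a fixed point.
Sat(EF A[~grant U EF recv]) = {5, 6, 7}

{5, 6, 7}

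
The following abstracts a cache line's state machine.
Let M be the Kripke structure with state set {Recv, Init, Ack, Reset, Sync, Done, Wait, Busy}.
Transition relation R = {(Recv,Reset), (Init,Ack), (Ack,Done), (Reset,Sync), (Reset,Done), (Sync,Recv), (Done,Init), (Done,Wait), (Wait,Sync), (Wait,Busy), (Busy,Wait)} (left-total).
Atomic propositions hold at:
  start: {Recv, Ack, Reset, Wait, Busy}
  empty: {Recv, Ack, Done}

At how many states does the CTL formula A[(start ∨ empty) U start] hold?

5

Sat(start ∨ empty) = {Recv, Ack, Reset, Done, Wait, Busy}
A[(start ∨ empty) U start]: least fixpoint, start Z0 = Sat(start) = {Recv, Ack, Reset, Wait, Busy}, add states in Sat(start ∨ empty) with every successor in Z. Already a fixed point.
Sat(A[(start ∨ empty) U start]) = {Recv, Ack, Reset, Wait, Busy}
|Sat(A[(start ∨ empty) U start])| = |{Recv, Ack, Reset, Wait, Busy}| = 5.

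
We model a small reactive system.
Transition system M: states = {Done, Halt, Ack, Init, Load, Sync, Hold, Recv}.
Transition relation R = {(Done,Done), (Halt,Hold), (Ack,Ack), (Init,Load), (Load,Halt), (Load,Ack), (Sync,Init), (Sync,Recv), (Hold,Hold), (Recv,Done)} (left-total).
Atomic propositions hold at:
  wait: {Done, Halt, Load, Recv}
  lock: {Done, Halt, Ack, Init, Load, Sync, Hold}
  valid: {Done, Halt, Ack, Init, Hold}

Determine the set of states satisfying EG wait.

EG wait: greatest fixpoint, start Z0 = {Done, Halt, Load, Recv}, keep only states in Sat with some successor in Z. Z1 = {Done, Load, Recv}; Z2 = {Done, Recv}; fixed.
Sat(EG wait) = {Done, Recv}

{Done, Recv}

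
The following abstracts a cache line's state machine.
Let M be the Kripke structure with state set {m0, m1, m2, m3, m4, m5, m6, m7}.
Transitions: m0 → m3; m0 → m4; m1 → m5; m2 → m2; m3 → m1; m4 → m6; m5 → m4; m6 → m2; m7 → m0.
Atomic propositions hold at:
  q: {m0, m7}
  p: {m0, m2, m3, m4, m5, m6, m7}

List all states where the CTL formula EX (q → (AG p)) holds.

AG p: greatest fixpoint, start Z0 = {m0, m2, m3, m4, m5, m6, m7}, keep only states in Sat with every successor in Z. Z1 = {m0, m2, m4, m5, m6, m7}; Z2 = {m2, m4, m5, m6, m7}; Z3 = {m2, m4, m5, m6}; fixed.
Sat(AG p) = {m2, m4, m5, m6}
Sat(q → (AG p)) = {m1, m2, m3, m4, m5, m6}
Sat(EX (q → (AG p))) = {s : some successor in {m1, m2, m3, m4, m5, m6}} = {m0, m1, m2, m3, m4, m5, m6}

{m0, m1, m2, m3, m4, m5, m6}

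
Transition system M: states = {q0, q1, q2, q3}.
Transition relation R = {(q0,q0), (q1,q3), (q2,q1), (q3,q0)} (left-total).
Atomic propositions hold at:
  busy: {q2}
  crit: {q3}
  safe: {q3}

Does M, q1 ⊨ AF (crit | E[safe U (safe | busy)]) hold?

Sat(safe | busy) = {q2, q3}
E[safe U (safe | busy)]: least fixpoint, start Z0 = Sat((safe | busy)) = {q2, q3}, add states in Sat(safe) with some successor in Z. Already a fixed point.
Sat(E[safe U (safe | busy)]) = {q2, q3}
Sat(crit | E[safe U (safe | busy)]) = {q2, q3}
AF (crit | E[safe U (safe | busy)]): least fixpoint, start Z0 = {q2, q3}, add states with every successor in Z. Z1 = {q1, q2, q3}; fixed.
Sat(AF (crit | E[safe U (safe | busy)])) = {q1, q2, q3}
q1 ∈ Sat(AF (crit | E[safe U (safe | busy)])) = {q1, q2, q3}, so the formula holds at q1.

Yes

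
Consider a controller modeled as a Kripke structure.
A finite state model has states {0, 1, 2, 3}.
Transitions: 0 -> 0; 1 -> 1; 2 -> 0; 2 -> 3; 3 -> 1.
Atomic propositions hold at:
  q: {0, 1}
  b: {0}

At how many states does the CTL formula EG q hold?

2

EG q: greatest fixpoint, start Z0 = {0, 1}, keep only states in Sat with some successor in Z. Already a fixed point.
Sat(EG q) = {0, 1}
|Sat(EG q)| = |{0, 1}| = 2.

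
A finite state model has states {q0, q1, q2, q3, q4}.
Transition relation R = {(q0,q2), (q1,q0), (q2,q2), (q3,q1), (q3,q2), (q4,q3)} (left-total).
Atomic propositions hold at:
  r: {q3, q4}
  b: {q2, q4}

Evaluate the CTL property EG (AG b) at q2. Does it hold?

AG b: greatest fixpoint, start Z0 = {q2, q4}, keep only states in Sat with every successor in Z. Z1 = {q2}; fixed.
Sat(AG b) = {q2}
EG (AG b): greatest fixpoint, start Z0 = {q2}, keep only states in Sat with some successor in Z. Already a fixed point.
Sat(EG (AG b)) = {q2}
q2 ∈ Sat(EG (AG b)) = {q2}, so the formula holds at q2.

Yes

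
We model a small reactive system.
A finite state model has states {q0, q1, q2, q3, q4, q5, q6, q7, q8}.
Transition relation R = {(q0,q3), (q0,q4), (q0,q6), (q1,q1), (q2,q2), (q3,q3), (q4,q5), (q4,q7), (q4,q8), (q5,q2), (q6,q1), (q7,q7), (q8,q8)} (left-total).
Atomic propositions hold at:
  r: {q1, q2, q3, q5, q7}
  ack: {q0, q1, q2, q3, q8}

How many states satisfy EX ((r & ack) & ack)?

6

Sat(r & ack) = {q1, q2, q3}
Sat((r & ack) & ack) = {q1, q2, q3}
Sat(EX ((r & ack) & ack)) = {s : some successor in {q1, q2, q3}} = {q0, q1, q2, q3, q5, q6}
|Sat(EX ((r & ack) & ack))| = |{q0, q1, q2, q3, q5, q6}| = 6.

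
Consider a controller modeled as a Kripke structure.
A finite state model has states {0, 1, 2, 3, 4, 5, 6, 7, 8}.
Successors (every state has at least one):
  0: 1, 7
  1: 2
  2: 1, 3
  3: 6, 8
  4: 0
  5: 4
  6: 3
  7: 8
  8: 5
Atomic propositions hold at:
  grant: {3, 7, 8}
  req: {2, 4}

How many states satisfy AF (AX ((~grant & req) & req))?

6

Sat(~grant) = {0, 1, 2, 4, 5, 6}
Sat(~grant & req) = {2, 4}
Sat((~grant & req) & req) = {2, 4}
Sat(AX ((~grant & req) & req)) = {s : every successor in {2, 4}} = {1, 5}
AF (AX ((~grant & req) & req)): least fixpoint, start Z0 = {1, 5}, add states with every successor in Z. Z1 = {1, 5, 8}; Z2 = {1, 5, 7, 8}; Z3 = {0, 1, 5, 7, 8}; Z4 = {0, 1, 4, 5, 7, 8}; fixed.
Sat(AF (AX ((~grant & req) & req))) = {0, 1, 4, 5, 7, 8}
|Sat(AF (AX ((~grant & req) & req)))| = |{0, 1, 4, 5, 7, 8}| = 6.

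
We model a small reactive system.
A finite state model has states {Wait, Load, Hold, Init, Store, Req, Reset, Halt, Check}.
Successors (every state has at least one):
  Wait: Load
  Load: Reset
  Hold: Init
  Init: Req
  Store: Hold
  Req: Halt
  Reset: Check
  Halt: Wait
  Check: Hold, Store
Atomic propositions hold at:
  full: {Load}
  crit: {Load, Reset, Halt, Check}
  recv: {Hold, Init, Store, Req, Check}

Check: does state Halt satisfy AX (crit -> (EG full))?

Yes

EG full: greatest fixpoint, start Z0 = {Load}, keep only states in Sat with some successor in Z. Z1 = ∅; fixed.
Sat(EG full) = ∅
Sat(crit -> (EG full)) = {Wait, Hold, Init, Store, Req}
Sat(AX (crit -> (EG full))) = {s : every successor in {Wait, Hold, Init, Store, Req}} = {Hold, Init, Store, Halt, Check}
Halt ∈ Sat(AX (crit -> (EG full))) = {Hold, Init, Store, Halt, Check}, so the formula holds at Halt.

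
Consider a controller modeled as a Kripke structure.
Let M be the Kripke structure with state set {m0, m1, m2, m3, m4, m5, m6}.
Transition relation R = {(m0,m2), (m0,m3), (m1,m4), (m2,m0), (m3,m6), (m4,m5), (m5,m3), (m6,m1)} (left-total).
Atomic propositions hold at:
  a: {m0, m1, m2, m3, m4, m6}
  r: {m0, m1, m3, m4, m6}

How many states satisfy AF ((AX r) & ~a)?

5

Sat(AX r) = {s : every successor in {m0, m1, m3, m4, m6}} = {m1, m2, m3, m5, m6}
Sat(~a) = {m5}
Sat((AX r) & ~a) = {m5}
AF ((AX r) & ~a): least fixpoint, start Z0 = {m5}, add states with every successor in Z. Z1 = {m4, m5}; Z2 = {m1, m4, m5}; Z3 = {m1, m4, m5, m6}; Z4 = {m1, m3, m4, m5, m6}; fixed.
Sat(AF ((AX r) & ~a)) = {m1, m3, m4, m5, m6}
|Sat(AF ((AX r) & ~a))| = |{m1, m3, m4, m5, m6}| = 5.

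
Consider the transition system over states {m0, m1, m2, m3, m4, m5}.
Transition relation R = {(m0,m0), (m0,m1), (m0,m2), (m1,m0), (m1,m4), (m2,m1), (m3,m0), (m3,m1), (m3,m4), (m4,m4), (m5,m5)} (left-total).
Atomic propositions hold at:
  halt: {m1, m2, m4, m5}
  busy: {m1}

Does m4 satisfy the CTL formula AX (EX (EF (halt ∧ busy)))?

Sat(halt ∧ busy) = {m1}
EF (halt ∧ busy): least fixpoint, start Z0 = {m1}, add states with some successor in Z. Z1 = {m0, m1, m2, m3}; fixed.
Sat(EF (halt ∧ busy)) = {m0, m1, m2, m3}
Sat(EX (EF (halt ∧ busy))) = {s : some successor in {m0, m1, m2, m3}} = {m0, m1, m2, m3}
Sat(AX (EX (EF (halt ∧ busy)))) = {s : every successor in {m0, m1, m2, m3}} = {m0, m2}
m4 ∉ Sat(AX (EX (EF (halt ∧ busy)))) = {m0, m2}, so the formula does not hold at m4.

No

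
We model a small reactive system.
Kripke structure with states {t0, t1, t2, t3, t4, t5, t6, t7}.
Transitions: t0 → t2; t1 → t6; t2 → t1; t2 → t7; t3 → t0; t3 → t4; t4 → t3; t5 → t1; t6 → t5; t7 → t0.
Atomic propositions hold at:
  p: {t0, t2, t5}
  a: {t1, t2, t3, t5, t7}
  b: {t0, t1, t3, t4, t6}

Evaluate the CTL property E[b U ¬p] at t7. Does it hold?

Yes

Sat(¬p) = {t1, t3, t4, t6, t7}
E[b U ¬p]: least fixpoint, start Z0 = Sat(¬p) = {t1, t3, t4, t6, t7}, add states in Sat(b) with some successor in Z. Already a fixed point.
Sat(E[b U ¬p]) = {t1, t3, t4, t6, t7}
t7 ∈ Sat(E[b U ¬p]) = {t1, t3, t4, t6, t7}, so the formula holds at t7.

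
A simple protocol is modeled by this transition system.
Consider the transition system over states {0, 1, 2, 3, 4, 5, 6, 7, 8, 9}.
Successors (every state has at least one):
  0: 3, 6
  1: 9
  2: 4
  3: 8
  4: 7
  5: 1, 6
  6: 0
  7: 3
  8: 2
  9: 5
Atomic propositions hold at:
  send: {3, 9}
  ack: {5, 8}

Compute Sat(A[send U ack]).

{3, 5, 8, 9}

A[send U ack]: least fixpoint, start Z0 = Sat(ack) = {5, 8}, add states in Sat(send) with every successor in Z. Z1 = {3, 5, 8, 9}; fixed.
Sat(A[send U ack]) = {3, 5, 8, 9}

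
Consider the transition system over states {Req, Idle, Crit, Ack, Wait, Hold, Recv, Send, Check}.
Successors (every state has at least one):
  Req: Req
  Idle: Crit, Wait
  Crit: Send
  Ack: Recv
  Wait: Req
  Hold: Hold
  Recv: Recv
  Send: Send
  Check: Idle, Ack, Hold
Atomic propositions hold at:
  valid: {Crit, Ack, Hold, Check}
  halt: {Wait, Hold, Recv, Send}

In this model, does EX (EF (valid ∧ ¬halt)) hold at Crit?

Sat(¬halt) = {Req, Idle, Crit, Ack, Check}
Sat(valid ∧ ¬halt) = {Crit, Ack, Check}
EF (valid ∧ ¬halt): least fixpoint, start Z0 = {Crit, Ack, Check}, add states with some successor in Z. Z1 = {Idle, Crit, Ack, Check}; fixed.
Sat(EF (valid ∧ ¬halt)) = {Idle, Crit, Ack, Check}
Sat(EX (EF (valid ∧ ¬halt))) = {s : some successor in {Idle, Crit, Ack, Check}} = {Idle, Check}
Crit ∉ Sat(EX (EF (valid ∧ ¬halt))) = {Idle, Check}, so the formula does not hold at Crit.

No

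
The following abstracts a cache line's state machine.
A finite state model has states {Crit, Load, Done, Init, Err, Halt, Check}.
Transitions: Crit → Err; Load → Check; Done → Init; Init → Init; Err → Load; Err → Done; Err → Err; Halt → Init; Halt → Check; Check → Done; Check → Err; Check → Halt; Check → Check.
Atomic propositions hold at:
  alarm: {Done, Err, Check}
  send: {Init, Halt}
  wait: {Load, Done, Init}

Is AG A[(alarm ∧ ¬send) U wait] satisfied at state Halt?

Sat(¬send) = {Crit, Load, Done, Err, Check}
Sat(alarm ∧ ¬send) = {Done, Err, Check}
A[(alarm ∧ ¬send) U wait]: least fixpoint, start Z0 = Sat(wait) = {Load, Done, Init}, add states in Sat(alarm ∧ ¬send) with every successor in Z. Already a fixed point.
Sat(A[(alarm ∧ ¬send) U wait]) = {Load, Done, Init}
AG A[(alarm ∧ ¬send) U wait]: greatest fixpoint, start Z0 = {Load, Done, Init}, keep only states in Sat with every successor in Z. Z1 = {Done, Init}; fixed.
Sat(AG A[(alarm ∧ ¬send) U wait]) = {Done, Init}
Halt ∉ Sat(AG A[(alarm ∧ ¬send) U wait]) = {Done, Init}, so the formula does not hold at Halt.

No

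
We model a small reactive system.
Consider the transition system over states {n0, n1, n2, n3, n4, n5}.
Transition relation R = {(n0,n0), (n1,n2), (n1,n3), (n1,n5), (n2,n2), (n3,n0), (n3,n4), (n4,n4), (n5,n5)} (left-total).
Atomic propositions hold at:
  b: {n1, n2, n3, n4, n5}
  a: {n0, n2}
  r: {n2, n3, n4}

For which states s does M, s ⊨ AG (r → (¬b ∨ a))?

Sat(¬b) = {n0}
Sat(¬b ∨ a) = {n0, n2}
Sat(r → (¬b ∨ a)) = {n0, n1, n2, n5}
AG (r → (¬b ∨ a)): greatest fixpoint, start Z0 = {n0, n1, n2, n5}, keep only states in Sat with every successor in Z. Z1 = {n0, n2, n5}; fixed.
Sat(AG (r → (¬b ∨ a))) = {n0, n2, n5}

{n0, n2, n5}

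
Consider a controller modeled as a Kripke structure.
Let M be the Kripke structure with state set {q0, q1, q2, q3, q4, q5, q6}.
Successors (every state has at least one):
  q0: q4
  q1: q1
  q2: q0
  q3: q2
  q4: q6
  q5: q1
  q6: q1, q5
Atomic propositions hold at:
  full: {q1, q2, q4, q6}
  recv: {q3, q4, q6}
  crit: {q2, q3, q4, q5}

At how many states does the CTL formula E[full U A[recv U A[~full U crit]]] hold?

6

Sat(~full) = {q0, q3, q5}
A[~full U crit]: least fixpoint, start Z0 = Sat(crit) = {q2, q3, q4, q5}, add states in Sat(~full) with every successor in Z. Z1 = {q0, q2, q3, q4, q5}; fixed.
Sat(A[~full U crit]) = {q0, q2, q3, q4, q5}
A[recv U A[~full U crit]]: least fixpoint, start Z0 = Sat(A[~full U crit]) = {q0, q2, q3, q4, q5}, add states in Sat(recv) with every successor in Z. Already a fixed point.
Sat(A[recv U A[~full U crit]]) = {q0, q2, q3, q4, q5}
E[full U A[recv U A[~full U crit]]]: least fixpoint, start Z0 = Sat(A[recv U A[~full U crit]]) = {q0, q2, q3, q4, q5}, add states in Sat(full) with some successor in Z. Z1 = {q0, q2, q3, q4, q5, q6}; fixed.
Sat(E[full U A[recv U A[~full U crit]]]) = {q0, q2, q3, q4, q5, q6}
|Sat(E[full U A[recv U A[~full U crit]]])| = |{q0, q2, q3, q4, q5, q6}| = 6.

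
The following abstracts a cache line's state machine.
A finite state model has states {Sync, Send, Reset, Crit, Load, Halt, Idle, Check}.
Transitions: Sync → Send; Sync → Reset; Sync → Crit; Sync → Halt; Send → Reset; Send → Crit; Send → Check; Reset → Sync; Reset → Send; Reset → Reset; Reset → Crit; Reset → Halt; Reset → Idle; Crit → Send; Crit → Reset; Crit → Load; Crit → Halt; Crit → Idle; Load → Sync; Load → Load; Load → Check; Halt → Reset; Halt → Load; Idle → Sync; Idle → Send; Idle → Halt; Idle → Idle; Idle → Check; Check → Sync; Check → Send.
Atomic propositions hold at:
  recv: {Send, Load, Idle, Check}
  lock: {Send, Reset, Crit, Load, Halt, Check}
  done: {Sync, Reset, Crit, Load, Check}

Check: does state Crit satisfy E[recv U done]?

E[recv U done]: least fixpoint, start Z0 = Sat(done) = {Sync, Reset, Crit, Load, Check}, add states in Sat(recv) with some successor in Z. Z1 = {Sync, Send, Reset, Crit, Load, Idle, Check}; fixed.
Sat(E[recv U done]) = {Sync, Send, Reset, Crit, Load, Idle, Check}
Crit ∈ Sat(E[recv U done]) = {Sync, Send, Reset, Crit, Load, Idle, Check}, so the formula holds at Crit.

Yes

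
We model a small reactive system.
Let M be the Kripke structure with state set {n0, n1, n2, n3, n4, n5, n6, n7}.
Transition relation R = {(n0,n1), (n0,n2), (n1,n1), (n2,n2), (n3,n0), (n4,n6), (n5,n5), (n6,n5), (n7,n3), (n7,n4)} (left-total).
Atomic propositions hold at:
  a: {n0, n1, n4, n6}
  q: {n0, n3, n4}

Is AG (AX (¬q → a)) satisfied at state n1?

Yes

Sat(¬q) = {n1, n2, n5, n6, n7}
Sat(¬q → a) = {n0, n1, n3, n4, n6}
Sat(AX (¬q → a)) = {s : every successor in {n0, n1, n3, n4, n6}} = {n1, n3, n4, n7}
AG (AX (¬q → a)): greatest fixpoint, start Z0 = {n1, n3, n4, n7}, keep only states in Sat with every successor in Z. Z1 = {n1, n7}; Z2 = {n1}; fixed.
Sat(AG (AX (¬q → a))) = {n1}
n1 ∈ Sat(AG (AX (¬q → a))) = {n1}, so the formula holds at n1.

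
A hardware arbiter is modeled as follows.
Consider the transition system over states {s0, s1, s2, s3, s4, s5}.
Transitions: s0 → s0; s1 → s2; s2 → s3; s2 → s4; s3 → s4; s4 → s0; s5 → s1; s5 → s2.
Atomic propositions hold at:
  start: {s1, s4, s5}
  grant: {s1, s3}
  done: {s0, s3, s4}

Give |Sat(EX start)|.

Sat(EX start) = {s : some successor in {s1, s4, s5}} = {s2, s3, s5}
|Sat(EX start)| = |{s2, s3, s5}| = 3.

3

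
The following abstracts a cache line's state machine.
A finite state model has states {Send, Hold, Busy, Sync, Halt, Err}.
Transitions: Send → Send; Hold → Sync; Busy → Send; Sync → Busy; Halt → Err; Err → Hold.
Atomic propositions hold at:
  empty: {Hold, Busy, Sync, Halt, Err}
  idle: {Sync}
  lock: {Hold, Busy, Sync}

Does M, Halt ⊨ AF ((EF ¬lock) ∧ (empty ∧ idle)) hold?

Sat(¬lock) = {Send, Halt, Err}
EF ¬lock: least fixpoint, start Z0 = {Send, Halt, Err}, add states with some successor in Z. Z1 = {Send, Busy, Halt, Err}; Z2 = {Send, Busy, Sync, Halt, Err}; Z3 = {Send, Hold, Busy, Sync, Halt, Err}; fixed.
Sat(EF ¬lock) = {Send, Hold, Busy, Sync, Halt, Err}
Sat(empty ∧ idle) = {Sync}
Sat((EF ¬lock) ∧ (empty ∧ idle)) = {Sync}
AF ((EF ¬lock) ∧ (empty ∧ idle)): least fixpoint, start Z0 = {Sync}, add states with every successor in Z. Z1 = {Hold, Sync}; Z2 = {Hold, Sync, Err}; Z3 = {Hold, Sync, Halt, Err}; fixed.
Sat(AF ((EF ¬lock) ∧ (empty ∧ idle))) = {Hold, Sync, Halt, Err}
Halt ∈ Sat(AF ((EF ¬lock) ∧ (empty ∧ idle))) = {Hold, Sync, Halt, Err}, so the formula holds at Halt.

Yes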